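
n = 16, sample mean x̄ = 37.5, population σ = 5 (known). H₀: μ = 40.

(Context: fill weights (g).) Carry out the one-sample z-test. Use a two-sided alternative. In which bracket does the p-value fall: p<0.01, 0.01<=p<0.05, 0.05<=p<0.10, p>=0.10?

p-value bracket: 0.01<=p<0.05

SE = σ/√n = 5/√16 = 1.2500
z = (x̄−μ₀)/SE = (37.5−40)/1.2500 = -2.0000
p-value (two-sided) = 0.04550
→ bracket: 0.01<=p<0.05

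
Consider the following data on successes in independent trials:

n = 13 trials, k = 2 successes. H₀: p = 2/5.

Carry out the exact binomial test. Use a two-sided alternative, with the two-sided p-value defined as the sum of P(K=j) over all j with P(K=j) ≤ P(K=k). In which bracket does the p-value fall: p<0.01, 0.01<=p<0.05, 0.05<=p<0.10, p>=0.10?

Exact binomial: n=13, k=2, p₀=2/5=0.4000
P(X=j) = C(n,j)·p₀^j·(1−p₀)^(n−j); p = Σ P(X=j) over j with P(X=j) ≤ P(X=2)
p-value (two-sided) = 0.08999
→ bracket: 0.05<=p<0.10

p-value bracket: 0.05<=p<0.10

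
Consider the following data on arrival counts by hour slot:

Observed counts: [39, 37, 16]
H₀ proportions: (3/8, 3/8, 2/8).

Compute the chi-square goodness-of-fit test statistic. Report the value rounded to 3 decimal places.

test statistic = 2.899

n = 92; E_i = n·p_i = [34.50, 34.50, 23.00]
χ² = (39−34.50)²/34.50 + (37−34.50)²/34.50 + (16−23.00)²/23.00 = 2.8986
df = 2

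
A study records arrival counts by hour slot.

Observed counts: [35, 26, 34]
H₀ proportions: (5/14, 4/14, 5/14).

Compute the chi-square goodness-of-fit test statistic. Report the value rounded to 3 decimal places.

n = 95; E_i = n·p_i = [33.93, 27.14, 33.93]
χ² = (35−33.93)²/33.93 + (26−27.14)²/27.14 + (34−33.93)²/33.93 = 0.0821
df = 2

test statistic = 0.082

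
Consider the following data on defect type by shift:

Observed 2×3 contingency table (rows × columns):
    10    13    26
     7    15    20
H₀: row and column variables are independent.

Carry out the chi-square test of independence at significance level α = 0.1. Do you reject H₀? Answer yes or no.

reject H₀: no

Row totals [49, 42], col totals [17, 28, 46], n=91
χ² = (10−9.15)²/9.15 + (13−15.08)²/15.08 + (26−24.77)²/24.77 + (7−7.85)²/7.85 + (15−12.92)²/12.92 + (20−21.23)²/21.23 = 0.9219
df = 2
p-value (upper-tail) = 0.63069
At α=0.1: p ≥ α → fail to reject H₀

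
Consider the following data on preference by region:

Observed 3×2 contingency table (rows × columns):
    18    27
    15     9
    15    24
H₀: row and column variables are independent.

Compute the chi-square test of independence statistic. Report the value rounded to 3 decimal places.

Row totals [45, 24, 39], col totals [48, 60], n=108
χ² = (18−20.00)²/20.00 + (27−25.00)²/25.00 + (15−10.67)²/10.67 + (9−13.33)²/13.33 + (15−17.33)²/17.33 + (24−21.67)²/21.67 = 4.0941
df = 2

test statistic = 4.094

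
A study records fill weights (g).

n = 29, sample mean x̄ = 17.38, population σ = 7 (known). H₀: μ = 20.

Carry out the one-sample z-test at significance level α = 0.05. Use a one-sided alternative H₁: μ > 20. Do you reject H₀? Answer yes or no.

reject H₀: no

SE = σ/√n = 7/√29 = 1.2999
z = (x̄−μ₀)/SE = (17.38−20)/1.2999 = -2.0156
p-value (one-sided, H₁ greater) = 0.97808
At α=0.05: p ≥ α → fail to reject H₀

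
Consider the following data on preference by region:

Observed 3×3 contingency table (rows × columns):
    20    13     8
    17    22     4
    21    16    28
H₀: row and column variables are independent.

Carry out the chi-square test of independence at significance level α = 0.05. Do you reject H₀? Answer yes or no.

Row totals [41, 43, 65], col totals [58, 51, 40], n=149
χ² = (20−15.96)²/15.96 + (13−14.03)²/14.03 + (8−11.01)²/11.01 + (17−16.74)²/16.74 + (22−14.72)²/14.72 + (4−11.54)²/11.54 + (21−25.30)²/25.30 + (16−22.25)²/22.25 + (28−17.45)²/17.45 = 19.3220
df = 4
p-value (upper-tail) = 0.00068
At α=0.05: p < α → reject H₀

reject H₀: yes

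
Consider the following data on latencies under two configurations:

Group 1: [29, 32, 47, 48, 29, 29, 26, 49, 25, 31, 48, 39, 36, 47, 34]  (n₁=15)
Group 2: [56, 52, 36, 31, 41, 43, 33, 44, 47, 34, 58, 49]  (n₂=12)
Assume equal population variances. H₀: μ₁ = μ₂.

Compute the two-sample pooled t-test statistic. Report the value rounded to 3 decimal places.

test statistic = -2.032

x̄₁=36.600, s₁=8.927, n₁=15
x̄₂=43.667, s₂=9.049, n₂=12
s_p² = [14·8.927² + 11·9.049²]/25 = 80.6507
SE = √(s_p²·(1/15+1/12)) = 3.4782
t = (36.600−43.667)/3.4782 = -2.0317
df = 25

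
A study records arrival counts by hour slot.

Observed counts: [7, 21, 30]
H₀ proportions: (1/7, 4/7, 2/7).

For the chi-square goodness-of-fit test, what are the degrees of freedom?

degrees of freedom = 2

df = k − 1 = 3 − 1 = 2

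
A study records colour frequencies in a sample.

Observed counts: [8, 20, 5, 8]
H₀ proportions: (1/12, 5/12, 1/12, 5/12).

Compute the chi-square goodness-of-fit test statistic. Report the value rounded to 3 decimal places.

n = 41; E_i = n·p_i = [3.42, 17.08, 3.42, 17.08]
χ² = (8−3.42)²/3.42 + (20−17.08)²/17.08 + (5−3.42)²/3.42 + (8−17.08)²/17.08 = 12.2098
df = 3

test statistic = 12.210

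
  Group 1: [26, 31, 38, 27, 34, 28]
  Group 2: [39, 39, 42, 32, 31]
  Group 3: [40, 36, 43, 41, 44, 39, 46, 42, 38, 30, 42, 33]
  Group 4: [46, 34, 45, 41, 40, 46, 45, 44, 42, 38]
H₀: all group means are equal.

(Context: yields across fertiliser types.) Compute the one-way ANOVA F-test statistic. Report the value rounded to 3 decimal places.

Group means [30.67, 36.60, 39.50, 42.10], grand mean 38.242
SSB = Σnᵢ(x̄ᵢ−x̄)² = 525.627; SSW = ΣΣ(x−x̄ᵢ)² = 576.433
MSB = 525.627/3 = 175.2091; MSW = 576.433/29 = 19.8770
F = MSB/MSW = 8.8147
df = (3, 29)

test statistic = 8.815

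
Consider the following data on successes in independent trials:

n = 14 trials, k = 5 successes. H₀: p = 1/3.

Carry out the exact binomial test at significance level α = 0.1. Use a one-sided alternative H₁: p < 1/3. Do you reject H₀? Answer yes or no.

Exact binomial: n=14, k=5, p₀=1/3=0.3333
P(X≤5) from Σ C(n,i)·p₀^i·(1−p₀)^(n−i)
p-value (one-sided, H₁ less) = 0.68981
At α=0.1: p ≥ α → fail to reject H₀

reject H₀: no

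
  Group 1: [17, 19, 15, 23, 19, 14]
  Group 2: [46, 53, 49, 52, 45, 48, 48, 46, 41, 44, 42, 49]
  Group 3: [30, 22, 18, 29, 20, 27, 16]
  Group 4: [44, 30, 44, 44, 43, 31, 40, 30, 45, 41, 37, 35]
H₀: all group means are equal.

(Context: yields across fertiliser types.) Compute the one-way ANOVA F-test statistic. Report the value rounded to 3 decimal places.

Group means [17.83, 46.92, 23.14, 38.67], grand mean 35.027
SSB = Σnᵢ(x̄ᵢ−x̄)² = 4617.699; SSW = ΣΣ(x−x̄ᵢ)² = 761.274
MSB = 4617.699/3 = 1539.2331; MSW = 761.274/33 = 23.0689
F = MSB/MSW = 66.7233
df = (3, 33)

test statistic = 66.723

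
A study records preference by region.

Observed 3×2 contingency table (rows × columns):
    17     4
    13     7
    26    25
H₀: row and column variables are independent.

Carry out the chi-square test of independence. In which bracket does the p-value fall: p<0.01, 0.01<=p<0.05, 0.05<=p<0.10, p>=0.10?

Row totals [21, 20, 51], col totals [56, 36], n=92
χ² = (17−12.78)²/12.78 + (4−8.22)²/8.22 + (13−12.17)²/12.17 + (7−7.83)²/7.83 + (26−31.04)²/31.04 + (25−19.96)²/19.96 = 5.7932
df = 2
p-value (upper-tail) = 0.05521
→ bracket: 0.05<=p<0.10

p-value bracket: 0.05<=p<0.10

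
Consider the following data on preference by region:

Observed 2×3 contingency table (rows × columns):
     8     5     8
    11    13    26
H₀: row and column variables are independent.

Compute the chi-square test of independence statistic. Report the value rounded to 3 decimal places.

Row totals [21, 50], col totals [19, 18, 34], n=71
χ² = (8−5.62)²/5.62 + (5−5.32)²/5.32 + (8−10.06)²/10.06 + (11−13.38)²/13.38 + (13−12.68)²/12.68 + (26−23.94)²/23.94 = 2.0567
df = 2

test statistic = 2.057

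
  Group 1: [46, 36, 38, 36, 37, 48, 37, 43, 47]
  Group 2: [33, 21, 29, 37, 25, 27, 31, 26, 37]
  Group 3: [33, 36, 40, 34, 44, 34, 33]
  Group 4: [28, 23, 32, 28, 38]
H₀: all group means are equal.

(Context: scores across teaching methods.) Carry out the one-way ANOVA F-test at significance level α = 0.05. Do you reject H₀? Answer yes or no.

Group means [40.89, 29.56, 36.29, 29.80], grand mean 34.567
SSB = Σnᵢ(x̄ᵢ−x̄)² = 720.027; SSW = ΣΣ(x−x̄ᵢ)² = 673.340
MSB = 720.027/3 = 240.0090; MSW = 673.340/26 = 25.8977
F = MSB/MSW = 9.2676
df = (3, 26)
p-value (upper-tail) = 0.00024
At α=0.05: p < α → reject H₀

reject H₀: yes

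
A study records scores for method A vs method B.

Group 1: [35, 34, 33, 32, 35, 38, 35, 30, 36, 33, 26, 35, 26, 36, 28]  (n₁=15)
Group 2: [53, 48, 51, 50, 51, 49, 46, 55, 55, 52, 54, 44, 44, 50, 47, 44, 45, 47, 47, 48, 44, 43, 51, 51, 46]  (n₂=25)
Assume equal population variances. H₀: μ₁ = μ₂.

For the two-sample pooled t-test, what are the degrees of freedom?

degrees of freedom = 38

df = n₁ + n₂ − 2 = 15 + 25 − 2 = 38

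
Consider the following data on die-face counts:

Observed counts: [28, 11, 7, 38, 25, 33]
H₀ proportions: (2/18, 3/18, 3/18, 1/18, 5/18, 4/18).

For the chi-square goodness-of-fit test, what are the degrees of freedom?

degrees of freedom = 5

df = k − 1 = 6 − 1 = 5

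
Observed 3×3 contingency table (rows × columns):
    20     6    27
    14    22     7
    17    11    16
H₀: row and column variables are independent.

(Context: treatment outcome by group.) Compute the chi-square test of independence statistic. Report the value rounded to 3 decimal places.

test statistic = 21.971

Row totals [53, 43, 44], col totals [51, 39, 50], n=140
χ² = (20−19.31)²/19.31 + (6−14.76)²/14.76 + (27−18.93)²/18.93 + (14−15.66)²/15.66 + (22−11.98)²/11.98 + (7−15.36)²/15.36 + (17−16.03)²/16.03 + (11−12.26)²/12.26 + (16−15.71)²/15.71 = 21.9710
df = 4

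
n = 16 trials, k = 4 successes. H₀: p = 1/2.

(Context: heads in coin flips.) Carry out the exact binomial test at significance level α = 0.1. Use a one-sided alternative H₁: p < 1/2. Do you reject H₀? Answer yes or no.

reject H₀: yes

Exact binomial: n=16, k=4, p₀=1/2=0.5000
P(X≤4) from Σ C(n,i)·p₀^i·(1−p₀)^(n−i)
p-value (one-sided, H₁ less) = 0.03841
At α=0.1: p < α → reject H₀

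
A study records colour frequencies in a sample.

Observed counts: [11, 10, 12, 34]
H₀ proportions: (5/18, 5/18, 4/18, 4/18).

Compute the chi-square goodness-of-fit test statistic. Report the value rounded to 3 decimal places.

n = 67; E_i = n·p_i = [18.61, 18.61, 14.89, 14.89]
χ² = (11−18.61)²/18.61 + (10−18.61)²/18.61 + (12−14.89)²/14.89 + (34−14.89)²/14.89 = 32.1881
df = 3

test statistic = 32.188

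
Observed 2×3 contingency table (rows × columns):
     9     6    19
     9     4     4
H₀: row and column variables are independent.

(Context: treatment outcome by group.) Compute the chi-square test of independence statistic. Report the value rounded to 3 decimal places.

Row totals [34, 17], col totals [18, 10, 23], n=51
χ² = (9−12.00)²/12.00 + (6−6.67)²/6.67 + (19−15.33)²/15.33 + (9−6.00)²/6.00 + (4−3.33)²/3.33 + (4−7.67)²/7.67 = 5.0804
df = 2

test statistic = 5.080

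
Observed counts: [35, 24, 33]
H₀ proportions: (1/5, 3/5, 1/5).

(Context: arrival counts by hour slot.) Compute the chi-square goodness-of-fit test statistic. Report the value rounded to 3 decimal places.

n = 92; E_i = n·p_i = [18.40, 55.20, 18.40]
χ² = (35−18.40)²/18.40 + (24−55.20)²/55.20 + (33−18.40)²/18.40 = 44.1957
df = 2

test statistic = 44.196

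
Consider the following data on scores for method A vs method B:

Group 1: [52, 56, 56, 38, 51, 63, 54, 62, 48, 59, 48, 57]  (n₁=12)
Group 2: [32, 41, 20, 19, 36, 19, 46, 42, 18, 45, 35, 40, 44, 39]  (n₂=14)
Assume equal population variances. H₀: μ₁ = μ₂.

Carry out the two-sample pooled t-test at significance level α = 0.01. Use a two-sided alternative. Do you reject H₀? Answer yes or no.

x̄₁=53.667, s₁=6.919, n₁=12
x̄₂=34.000, s₂=10.561, n₂=14
s_p² = [11·6.919² + 13·10.561²]/24 = 82.3611
SE = √(s_p²·(1/12+1/14)) = 3.5702
t = (53.667−34.000)/3.5702 = 5.5086
df = 24
p-value (two-sided) = 0.00001
At α=0.01: p < α → reject H₀

reject H₀: yes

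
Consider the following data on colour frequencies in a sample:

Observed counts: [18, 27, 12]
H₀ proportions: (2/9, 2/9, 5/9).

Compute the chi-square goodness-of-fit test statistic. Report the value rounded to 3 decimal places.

n = 57; E_i = n·p_i = [12.67, 12.67, 31.67]
χ² = (18−12.67)²/12.67 + (27−12.67)²/12.67 + (12−31.67)²/31.67 = 30.6789
df = 2

test statistic = 30.679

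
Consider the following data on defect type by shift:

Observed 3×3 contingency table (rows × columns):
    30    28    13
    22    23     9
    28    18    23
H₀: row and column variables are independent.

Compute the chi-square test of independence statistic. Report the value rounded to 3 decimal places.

test statistic = 7.600

Row totals [71, 54, 69], col totals [80, 69, 45], n=194
χ² = (30−29.28)²/29.28 + (28−25.25)²/25.25 + (13−16.47)²/16.47 + (22−22.27)²/22.27 + (23−19.21)²/19.21 + (9−12.53)²/12.53 + (28−28.45)²/28.45 + (18−24.54)²/24.54 + (23−16.01)²/16.01 = 7.6002
df = 4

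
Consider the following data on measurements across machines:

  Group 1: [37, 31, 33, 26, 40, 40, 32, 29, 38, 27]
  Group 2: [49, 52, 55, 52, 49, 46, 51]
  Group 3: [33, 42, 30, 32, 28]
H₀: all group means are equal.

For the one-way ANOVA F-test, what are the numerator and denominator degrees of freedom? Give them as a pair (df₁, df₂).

k = 3 groups, N = 22 total
df = (k−1, N−k) = (3−1, 22−3) = (2, 19)

degrees of freedom = [2, 19]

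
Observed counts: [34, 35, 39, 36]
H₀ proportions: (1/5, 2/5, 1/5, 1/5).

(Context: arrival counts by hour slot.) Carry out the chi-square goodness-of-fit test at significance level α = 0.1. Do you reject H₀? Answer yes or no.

n = 144; E_i = n·p_i = [28.80, 57.60, 28.80, 28.80]
χ² = (34−28.80)²/28.80 + (35−57.60)²/57.60 + (39−28.80)²/28.80 + (36−28.80)²/28.80 = 15.2188
df = 3
p-value (upper-tail) = 0.00164
At α=0.1: p < α → reject H₀

reject H₀: yes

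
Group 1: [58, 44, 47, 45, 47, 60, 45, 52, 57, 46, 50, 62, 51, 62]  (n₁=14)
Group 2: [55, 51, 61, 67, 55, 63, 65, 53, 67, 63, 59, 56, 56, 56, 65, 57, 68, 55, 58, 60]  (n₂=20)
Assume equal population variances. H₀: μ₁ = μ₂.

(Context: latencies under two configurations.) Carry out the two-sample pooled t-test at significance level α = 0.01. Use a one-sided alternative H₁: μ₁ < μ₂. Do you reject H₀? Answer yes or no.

reject H₀: yes

x̄₁=51.857, s₁=6.666, n₁=14
x̄₂=59.500, s₂=5.094, n₂=20
s_p² = [13·6.666² + 19·5.094²]/32 = 33.4598
SE = √(s_p²·(1/14+1/20)) = 2.0157
t = (51.857−59.500)/2.0157 = -3.7917
df = 32
p-value (one-sided, H₁ less) = 0.00031
At α=0.01: p < α → reject H₀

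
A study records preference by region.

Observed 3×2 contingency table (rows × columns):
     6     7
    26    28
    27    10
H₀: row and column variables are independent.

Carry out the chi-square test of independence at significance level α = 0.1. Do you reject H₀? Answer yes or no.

reject H₀: yes

Row totals [13, 54, 37], col totals [59, 45], n=104
χ² = (6−7.38)²/7.38 + (7−5.62)²/5.62 + (26−30.63)²/30.63 + (28−23.37)²/23.37 + (27−20.99)²/20.99 + (10−16.01)²/16.01 = 6.1894
df = 2
p-value (upper-tail) = 0.04529
At α=0.1: p < α → reject H₀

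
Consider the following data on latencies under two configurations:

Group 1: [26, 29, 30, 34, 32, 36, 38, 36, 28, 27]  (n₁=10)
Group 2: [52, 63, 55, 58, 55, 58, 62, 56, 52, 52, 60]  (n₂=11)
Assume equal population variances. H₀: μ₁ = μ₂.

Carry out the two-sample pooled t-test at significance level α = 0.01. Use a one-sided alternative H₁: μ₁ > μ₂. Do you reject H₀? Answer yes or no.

x̄₁=31.600, s₁=4.222, n₁=10
x̄₂=56.636, s₂=3.931, n₂=11
s_p² = [9·4.222² + 10·3.931²]/19 = 16.5761
SE = √(s_p²·(1/10+1/11)) = 1.7789
t = (31.600−56.636)/1.7789 = -14.0740
df = 19
p-value (one-sided, H₁ greater) = 1.00000
At α=0.01: p ≥ α → fail to reject H₀

reject H₀: no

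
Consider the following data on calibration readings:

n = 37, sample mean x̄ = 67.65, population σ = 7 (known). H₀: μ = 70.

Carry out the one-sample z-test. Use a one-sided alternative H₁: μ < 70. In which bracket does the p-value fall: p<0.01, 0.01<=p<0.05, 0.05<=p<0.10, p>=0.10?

SE = σ/√n = 7/√37 = 1.1508
z = (x̄−μ₀)/SE = (67.65−70)/1.1508 = -2.0421
p-value (one-sided, H₁ less) = 0.02057
→ bracket: 0.01<=p<0.05

p-value bracket: 0.01<=p<0.05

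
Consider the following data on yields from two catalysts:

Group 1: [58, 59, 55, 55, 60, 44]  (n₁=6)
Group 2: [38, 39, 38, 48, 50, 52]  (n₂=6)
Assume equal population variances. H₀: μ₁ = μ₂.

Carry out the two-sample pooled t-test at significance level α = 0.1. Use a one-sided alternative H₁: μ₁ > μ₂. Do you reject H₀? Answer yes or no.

x̄₁=55.167, s₁=5.845, n₁=6
x̄₂=44.167, s₂=6.524, n₂=6
s_p² = [5·5.845² + 5·6.524²]/10 = 38.3667
SE = √(s_p²·(1/6+1/6)) = 3.5762
t = (55.167−44.167)/3.5762 = 3.0759
df = 10
p-value (one-sided, H₁ greater) = 0.00586
At α=0.1: p < α → reject H₀

reject H₀: yes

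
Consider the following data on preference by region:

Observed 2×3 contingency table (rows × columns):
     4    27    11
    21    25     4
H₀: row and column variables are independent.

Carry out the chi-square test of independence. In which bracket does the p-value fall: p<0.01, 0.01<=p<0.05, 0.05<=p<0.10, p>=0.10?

p-value bracket: p<0.01

Row totals [42, 50], col totals [25, 52, 15], n=92
χ² = (4−11.41)²/11.41 + (27−23.74)²/23.74 + (11−6.85)²/6.85 + (21−13.59)²/13.59 + (25−28.26)²/28.26 + (4−8.15)²/8.15 = 14.3162
df = 2
p-value (upper-tail) = 0.00078
→ bracket: p<0.01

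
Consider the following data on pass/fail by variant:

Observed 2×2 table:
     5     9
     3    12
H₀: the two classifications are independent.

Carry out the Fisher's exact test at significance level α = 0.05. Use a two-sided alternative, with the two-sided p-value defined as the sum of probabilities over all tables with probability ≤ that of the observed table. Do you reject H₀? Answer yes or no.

Margins: r₁=14, r₂=15, c₁=8, c₂=21, n=29
p_obs = C(14,5)·C(15,3)/C(29,8); sum pmf over tables with pmf ≤ p_obs
p-value (two-sided) = 0.42699
At α=0.05: p ≥ α → fail to reject H₀

reject H₀: no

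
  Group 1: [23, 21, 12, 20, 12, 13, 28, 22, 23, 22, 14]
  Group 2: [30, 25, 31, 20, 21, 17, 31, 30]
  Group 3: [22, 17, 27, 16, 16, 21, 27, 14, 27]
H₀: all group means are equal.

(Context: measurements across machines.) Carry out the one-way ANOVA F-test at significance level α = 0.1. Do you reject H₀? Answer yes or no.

Group means [19.09, 25.62, 20.78], grand mean 21.500
SSB = Σnᵢ(x̄ᵢ−x̄)² = 204.660; SSW = ΣΣ(x−x̄ᵢ)² = 742.340
MSB = 204.660/2 = 102.3302; MSW = 742.340/25 = 29.6936
F = MSB/MSW = 3.4462
df = (2, 25)
p-value (upper-tail) = 0.04766
At α=0.1: p < α → reject H₀

reject H₀: yes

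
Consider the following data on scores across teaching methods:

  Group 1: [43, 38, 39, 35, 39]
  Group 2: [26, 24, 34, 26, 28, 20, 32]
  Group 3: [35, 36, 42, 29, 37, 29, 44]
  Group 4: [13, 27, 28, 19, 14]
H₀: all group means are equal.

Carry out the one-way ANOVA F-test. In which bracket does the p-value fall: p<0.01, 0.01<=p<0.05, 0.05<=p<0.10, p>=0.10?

p-value bracket: p<0.01

Group means [38.80, 27.14, 36.00, 20.20], grand mean 30.708
SSB = Σnᵢ(x̄ᵢ−x̄)² = 1164.501; SSW = ΣΣ(x−x̄ᵢ)² = 566.457
MSB = 1164.501/3 = 388.1671; MSW = 566.457/20 = 28.3229
F = MSB/MSW = 13.7051
df = (3, 20)
p-value (upper-tail) = 0.00004
→ bracket: p<0.01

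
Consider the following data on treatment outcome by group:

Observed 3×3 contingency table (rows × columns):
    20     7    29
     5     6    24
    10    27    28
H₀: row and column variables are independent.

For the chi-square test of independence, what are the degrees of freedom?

degrees of freedom = 4

df = (r−1)(c−1) = (3−1)·(3−1) = 4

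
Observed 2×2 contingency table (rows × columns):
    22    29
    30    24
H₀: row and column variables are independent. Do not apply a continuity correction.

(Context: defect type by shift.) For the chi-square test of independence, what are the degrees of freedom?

degrees of freedom = 1

df = (r−1)(c−1) = (2−1)·(2−1) = 1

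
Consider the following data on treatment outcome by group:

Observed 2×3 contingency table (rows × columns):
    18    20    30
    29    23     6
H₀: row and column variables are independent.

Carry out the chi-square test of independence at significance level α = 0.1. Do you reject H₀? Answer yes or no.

reject H₀: yes

Row totals [68, 58], col totals [47, 43, 36], n=126
χ² = (18−25.37)²/25.37 + (20−23.21)²/23.21 + (30−19.43)²/19.43 + (29−21.63)²/21.63 + (23−19.79)²/19.79 + (6−16.57)²/16.57 = 18.1042
df = 2
p-value (upper-tail) = 0.00012
At α=0.1: p < α → reject H₀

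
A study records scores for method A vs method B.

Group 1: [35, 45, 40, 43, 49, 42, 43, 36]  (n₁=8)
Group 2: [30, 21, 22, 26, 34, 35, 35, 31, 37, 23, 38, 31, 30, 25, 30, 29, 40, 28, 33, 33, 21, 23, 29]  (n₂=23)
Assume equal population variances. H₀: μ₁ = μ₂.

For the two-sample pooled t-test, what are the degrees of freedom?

df = n₁ + n₂ − 2 = 8 + 23 − 2 = 29

degrees of freedom = 29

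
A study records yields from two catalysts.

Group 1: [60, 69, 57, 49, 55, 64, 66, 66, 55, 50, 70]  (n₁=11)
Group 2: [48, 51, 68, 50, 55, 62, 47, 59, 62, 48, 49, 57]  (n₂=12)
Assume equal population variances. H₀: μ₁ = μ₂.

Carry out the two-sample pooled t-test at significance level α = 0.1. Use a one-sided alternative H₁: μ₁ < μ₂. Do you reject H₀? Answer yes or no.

reject H₀: no

x̄₁=60.091, s₁=7.409, n₁=11
x̄₂=54.667, s₂=6.906, n₂=12
s_p² = [10·7.409² + 11·6.906²]/21 = 51.1227
SE = √(s_p²·(1/11+1/12)) = 2.9846
t = (60.091−54.667)/2.9846 = 1.8174
df = 21
p-value (one-sided, H₁ less) = 0.95827
At α=0.1: p ≥ α → fail to reject H₀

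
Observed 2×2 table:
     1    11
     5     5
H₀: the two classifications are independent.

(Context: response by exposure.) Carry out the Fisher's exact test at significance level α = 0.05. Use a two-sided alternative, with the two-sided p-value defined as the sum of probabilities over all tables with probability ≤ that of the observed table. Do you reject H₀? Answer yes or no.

Margins: r₁=12, r₂=10, c₁=6, c₂=16, n=22
p_obs = C(12,1)·C(10,5)/C(22,6); sum pmf over tables with pmf ≤ p_obs
p-value (two-sided) = 0.05573
At α=0.05: p ≥ α → fail to reject H₀

reject H₀: no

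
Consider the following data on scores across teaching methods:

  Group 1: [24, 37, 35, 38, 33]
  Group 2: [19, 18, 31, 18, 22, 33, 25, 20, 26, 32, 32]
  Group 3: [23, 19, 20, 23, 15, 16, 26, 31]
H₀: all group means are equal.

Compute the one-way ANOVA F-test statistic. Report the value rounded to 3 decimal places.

Group means [33.40, 25.09, 21.62], grand mean 25.667
SSB = Σnᵢ(x̄ᵢ−x̄)² = 433.349; SSW = ΣΣ(x−x̄ᵢ)² = 687.984
MSB = 433.349/2 = 216.6746; MSW = 687.984/21 = 32.7611
F = MSB/MSW = 6.6138
df = (2, 21)

test statistic = 6.614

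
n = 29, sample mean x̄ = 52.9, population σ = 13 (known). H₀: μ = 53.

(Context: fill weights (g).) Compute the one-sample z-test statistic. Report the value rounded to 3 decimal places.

SE = σ/√n = 13/√29 = 2.4140
z = (x̄−μ₀)/SE = (52.9−53)/2.4140 = -0.0414

test statistic = -0.041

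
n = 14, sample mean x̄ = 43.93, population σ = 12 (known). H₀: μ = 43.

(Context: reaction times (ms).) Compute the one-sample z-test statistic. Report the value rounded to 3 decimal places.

test statistic = 0.290

SE = σ/√n = 12/√14 = 3.2071
z = (x̄−μ₀)/SE = (43.93−43)/3.2071 = 0.2900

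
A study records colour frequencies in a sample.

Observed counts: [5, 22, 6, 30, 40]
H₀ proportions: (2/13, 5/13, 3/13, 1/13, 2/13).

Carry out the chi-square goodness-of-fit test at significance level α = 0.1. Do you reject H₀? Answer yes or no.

reject H₀: yes

n = 103; E_i = n·p_i = [15.85, 39.62, 23.77, 7.92, 15.85]
χ² = (5−15.85)²/15.85 + (22−39.62)²/39.62 + (6−23.77)²/23.77 + (30−7.92)²/7.92 + (40−15.85)²/15.85 = 126.8728
df = 4
p-value (upper-tail) = 0.00000
At α=0.1: p < α → reject H₀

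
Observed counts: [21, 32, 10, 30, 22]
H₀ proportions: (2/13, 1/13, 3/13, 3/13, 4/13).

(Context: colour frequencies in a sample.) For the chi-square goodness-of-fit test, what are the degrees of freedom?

df = k − 1 = 5 − 1 = 4

degrees of freedom = 4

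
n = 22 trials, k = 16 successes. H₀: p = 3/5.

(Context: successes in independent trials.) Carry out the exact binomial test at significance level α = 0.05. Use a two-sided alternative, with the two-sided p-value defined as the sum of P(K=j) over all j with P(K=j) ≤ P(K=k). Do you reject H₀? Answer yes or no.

reject H₀: no

Exact binomial: n=22, k=16, p₀=3/5=0.6000
P(X=j) = C(n,j)·p₀^j·(1−p₀)^(n−j); p = Σ P(X=j) over j with P(X=j) ≤ P(X=16)
p-value (two-sided) = 0.27915
At α=0.05: p ≥ α → fail to reject H₀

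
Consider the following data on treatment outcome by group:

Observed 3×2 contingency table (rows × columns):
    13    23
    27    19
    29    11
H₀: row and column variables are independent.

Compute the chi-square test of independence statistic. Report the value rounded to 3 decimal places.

Row totals [36, 46, 40], col totals [69, 53], n=122
χ² = (13−20.36)²/20.36 + (23−15.64)²/15.64 + (27−26.02)²/26.02 + (19−19.98)²/19.98 + (29−22.62)²/22.62 + (11−17.38)²/17.38 = 10.3487
df = 2

test statistic = 10.349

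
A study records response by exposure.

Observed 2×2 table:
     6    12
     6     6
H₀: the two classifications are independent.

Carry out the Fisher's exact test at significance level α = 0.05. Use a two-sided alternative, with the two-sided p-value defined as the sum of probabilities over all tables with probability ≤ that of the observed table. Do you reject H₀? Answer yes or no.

reject H₀: no

Margins: r₁=18, r₂=12, c₁=12, c₂=18, n=30
p_obs = C(18,6)·C(12,6)/C(30,12); sum pmf over tables with pmf ≤ p_obs
p-value (two-sided) = 0.45817
At α=0.05: p ≥ α → fail to reject H₀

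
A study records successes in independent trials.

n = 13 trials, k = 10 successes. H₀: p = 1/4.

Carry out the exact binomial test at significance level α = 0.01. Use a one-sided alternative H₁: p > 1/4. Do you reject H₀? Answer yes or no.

Exact binomial: n=13, k=10, p₀=1/4=0.2500
P(X≥10) from Σ C(n,i)·p₀^i·(1−p₀)^(n−i)
p-value (one-sided, H₁ greater) = 0.00013
At α=0.01: p < α → reject H₀

reject H₀: yes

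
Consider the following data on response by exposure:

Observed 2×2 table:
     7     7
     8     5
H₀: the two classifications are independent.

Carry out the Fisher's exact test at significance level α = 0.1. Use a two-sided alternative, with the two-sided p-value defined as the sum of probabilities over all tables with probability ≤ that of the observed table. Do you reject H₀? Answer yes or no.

Margins: r₁=14, r₂=13, c₁=15, c₂=12, n=27
p_obs = C(14,7)·C(13,8)/C(27,15); sum pmf over tables with pmf ≤ p_obs
p-value (two-sided) = 0.70357
At α=0.1: p ≥ α → fail to reject H₀

reject H₀: no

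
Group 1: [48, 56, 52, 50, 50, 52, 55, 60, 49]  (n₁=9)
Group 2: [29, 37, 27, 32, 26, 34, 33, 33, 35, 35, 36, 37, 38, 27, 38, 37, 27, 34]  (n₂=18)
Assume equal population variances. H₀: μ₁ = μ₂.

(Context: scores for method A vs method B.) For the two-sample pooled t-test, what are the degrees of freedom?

degrees of freedom = 25

df = n₁ + n₂ − 2 = 9 + 18 − 2 = 25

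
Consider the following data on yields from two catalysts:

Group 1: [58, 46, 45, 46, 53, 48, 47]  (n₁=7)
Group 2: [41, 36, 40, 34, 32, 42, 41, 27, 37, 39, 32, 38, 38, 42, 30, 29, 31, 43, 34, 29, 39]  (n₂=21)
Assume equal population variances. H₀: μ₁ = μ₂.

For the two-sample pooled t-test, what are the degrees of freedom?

degrees of freedom = 26

df = n₁ + n₂ − 2 = 7 + 21 − 2 = 26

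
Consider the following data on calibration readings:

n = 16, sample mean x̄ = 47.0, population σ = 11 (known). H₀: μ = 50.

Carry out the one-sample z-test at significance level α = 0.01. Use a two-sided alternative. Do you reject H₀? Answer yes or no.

SE = σ/√n = 11/√16 = 2.7500
z = (x̄−μ₀)/SE = (47.0−50)/2.7500 = -1.0909
p-value (two-sided) = 0.27531
At α=0.01: p ≥ α → fail to reject H₀

reject H₀: no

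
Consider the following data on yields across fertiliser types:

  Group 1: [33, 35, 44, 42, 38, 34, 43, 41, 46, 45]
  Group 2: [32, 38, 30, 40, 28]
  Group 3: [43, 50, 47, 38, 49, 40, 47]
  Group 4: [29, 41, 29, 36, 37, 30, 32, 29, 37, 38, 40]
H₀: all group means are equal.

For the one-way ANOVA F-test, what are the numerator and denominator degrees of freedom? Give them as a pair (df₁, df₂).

k = 4 groups, N = 33 total
df = (k−1, N−k) = (4−1, 33−4) = (3, 29)

degrees of freedom = [3, 29]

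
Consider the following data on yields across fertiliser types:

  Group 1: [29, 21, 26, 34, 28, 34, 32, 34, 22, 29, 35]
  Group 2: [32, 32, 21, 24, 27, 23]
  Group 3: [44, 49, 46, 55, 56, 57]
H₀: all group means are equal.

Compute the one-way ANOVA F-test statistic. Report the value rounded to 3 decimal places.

test statistic = 46.136

Group means [29.45, 26.50, 51.17], grand mean 34.348
SSB = Σnᵢ(x̄ᵢ−x̄)² = 2330.157; SSW = ΣΣ(x−x̄ᵢ)² = 505.061
MSB = 2330.157/2 = 1165.0784; MSW = 505.061/20 = 25.2530
F = MSB/MSW = 46.1362
df = (2, 20)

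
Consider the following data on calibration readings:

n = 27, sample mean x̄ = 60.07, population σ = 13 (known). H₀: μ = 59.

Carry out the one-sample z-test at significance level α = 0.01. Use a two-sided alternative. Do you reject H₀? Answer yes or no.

SE = σ/√n = 13/√27 = 2.5019
z = (x̄−μ₀)/SE = (60.07−59)/2.5019 = 0.4277
p-value (two-sided) = 0.66888
At α=0.01: p ≥ α → fail to reject H₀

reject H₀: no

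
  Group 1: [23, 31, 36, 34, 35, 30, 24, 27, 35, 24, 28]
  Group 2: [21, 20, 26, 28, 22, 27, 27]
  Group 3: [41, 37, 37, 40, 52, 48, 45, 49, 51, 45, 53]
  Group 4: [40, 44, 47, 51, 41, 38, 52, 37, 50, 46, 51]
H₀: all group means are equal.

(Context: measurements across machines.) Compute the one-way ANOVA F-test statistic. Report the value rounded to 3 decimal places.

test statistic = 40.093

Group means [29.73, 24.43, 45.27, 45.18], grand mean 37.325
SSB = Σnᵢ(x̄ᵢ−x̄)² = 3173.061; SSW = ΣΣ(x−x̄ᵢ)² = 949.714
MSB = 3173.061/3 = 1057.6869; MSW = 949.714/36 = 26.3810
F = MSB/MSW = 40.0928
df = (3, 36)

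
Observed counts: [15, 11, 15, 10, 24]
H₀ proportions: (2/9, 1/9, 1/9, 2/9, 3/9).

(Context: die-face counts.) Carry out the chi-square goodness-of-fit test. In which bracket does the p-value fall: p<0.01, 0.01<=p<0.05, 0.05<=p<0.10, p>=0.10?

n = 75; E_i = n·p_i = [16.67, 8.33, 8.33, 16.67, 25.00]
χ² = (15−16.67)²/16.67 + (11−8.33)²/8.33 + (15−8.33)²/8.33 + (10−16.67)²/16.67 + (24−25.00)²/25.00 = 9.0600
df = 4
p-value (upper-tail) = 0.05962
→ bracket: 0.05<=p<0.10

p-value bracket: 0.05<=p<0.10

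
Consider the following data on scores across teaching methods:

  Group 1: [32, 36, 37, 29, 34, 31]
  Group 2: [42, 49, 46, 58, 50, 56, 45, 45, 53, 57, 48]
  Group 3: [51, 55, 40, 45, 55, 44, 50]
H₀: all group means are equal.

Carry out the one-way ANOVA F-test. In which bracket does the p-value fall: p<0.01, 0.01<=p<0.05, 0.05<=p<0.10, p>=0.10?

p-value bracket: p<0.01

Group means [33.17, 49.91, 48.57], grand mean 45.333
SSB = Σnᵢ(x̄ᵢ−x̄)² = 1191.877; SSW = ΣΣ(x−x̄ᵢ)² = 537.457
MSB = 1191.877/2 = 595.9383; MSW = 537.457/21 = 25.5932
F = MSB/MSW = 23.2850
df = (2, 21)
p-value (upper-tail) = 0.00000
→ bracket: p<0.01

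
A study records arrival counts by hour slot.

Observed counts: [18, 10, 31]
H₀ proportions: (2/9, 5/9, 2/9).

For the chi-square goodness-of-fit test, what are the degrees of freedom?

df = k − 1 = 3 − 1 = 2

degrees of freedom = 2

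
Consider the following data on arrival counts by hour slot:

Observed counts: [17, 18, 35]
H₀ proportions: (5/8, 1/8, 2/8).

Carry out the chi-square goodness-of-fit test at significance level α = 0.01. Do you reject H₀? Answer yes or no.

reject H₀: yes

n = 70; E_i = n·p_i = [43.75, 8.75, 17.50]
χ² = (17−43.75)²/43.75 + (18−8.75)²/8.75 + (35−17.50)²/17.50 = 43.6343
df = 2
p-value (upper-tail) = 0.00000
At α=0.01: p < α → reject H₀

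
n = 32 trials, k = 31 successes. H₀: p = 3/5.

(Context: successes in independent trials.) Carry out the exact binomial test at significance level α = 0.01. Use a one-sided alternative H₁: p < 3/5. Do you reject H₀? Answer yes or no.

Exact binomial: n=32, k=31, p₀=3/5=0.6000
P(X≤31) from Σ C(n,i)·p₀^i·(1−p₀)^(n−i)
p-value (one-sided, H₁ less) = 1.00000
At α=0.01: p ≥ α → fail to reject H₀

reject H₀: no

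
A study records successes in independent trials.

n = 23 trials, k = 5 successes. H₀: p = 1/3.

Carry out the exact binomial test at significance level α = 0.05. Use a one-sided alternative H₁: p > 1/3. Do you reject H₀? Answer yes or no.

Exact binomial: n=23, k=5, p₀=1/3=0.3333
P(X≥5) from Σ C(n,i)·p₀^i·(1−p₀)^(n−i)
p-value (one-sided, H₁ greater) = 0.92421
At α=0.05: p ≥ α → fail to reject H₀

reject H₀: no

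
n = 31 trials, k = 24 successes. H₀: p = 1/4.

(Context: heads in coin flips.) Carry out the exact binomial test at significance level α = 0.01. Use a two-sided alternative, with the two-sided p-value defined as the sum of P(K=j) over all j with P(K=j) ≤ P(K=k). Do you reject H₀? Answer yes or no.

reject H₀: yes

Exact binomial: n=31, k=24, p₀=1/4=0.2500
P(X=j) = C(n,j)·p₀^j·(1−p₀)^(n−j); p = Σ P(X=j) over j with P(X=j) ≤ P(X=24)
p-value (two-sided) = 0.00000
At α=0.01: p < α → reject H₀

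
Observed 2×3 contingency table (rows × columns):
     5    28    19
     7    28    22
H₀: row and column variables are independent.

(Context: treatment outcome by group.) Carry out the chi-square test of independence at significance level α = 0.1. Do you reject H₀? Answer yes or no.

Row totals [52, 57], col totals [12, 56, 41], n=109
χ² = (5−5.72)²/5.72 + (28−26.72)²/26.72 + (19−19.56)²/19.56 + (7−6.28)²/6.28 + (28−29.28)²/29.28 + (22−21.44)²/21.44 = 0.3242
df = 2
p-value (upper-tail) = 0.85037
At α=0.1: p ≥ α → fail to reject H₀

reject H₀: no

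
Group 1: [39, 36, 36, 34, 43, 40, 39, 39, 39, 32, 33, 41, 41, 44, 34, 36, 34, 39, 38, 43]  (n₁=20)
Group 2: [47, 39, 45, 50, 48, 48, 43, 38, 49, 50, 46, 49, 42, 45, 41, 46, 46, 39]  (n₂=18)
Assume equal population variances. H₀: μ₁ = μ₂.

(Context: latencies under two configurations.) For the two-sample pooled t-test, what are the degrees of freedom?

degrees of freedom = 36

df = n₁ + n₂ − 2 = 20 + 18 − 2 = 36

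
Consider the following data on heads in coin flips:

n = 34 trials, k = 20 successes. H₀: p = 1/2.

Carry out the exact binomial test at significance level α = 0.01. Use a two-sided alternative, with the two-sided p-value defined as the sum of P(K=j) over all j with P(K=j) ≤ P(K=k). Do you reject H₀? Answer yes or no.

Exact binomial: n=34, k=20, p₀=1/2=0.5000
P(X=j) = C(n,j)·p₀^j·(1−p₀)^(n−j); p = Σ P(X=j) over j with P(X=j) ≤ P(X=20)
p-value (two-sided) = 0.39153
At α=0.01: p ≥ α → fail to reject H₀

reject H₀: no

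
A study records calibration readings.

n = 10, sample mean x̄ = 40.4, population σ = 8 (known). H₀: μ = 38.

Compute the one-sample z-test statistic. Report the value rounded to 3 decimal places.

test statistic = 0.949

SE = σ/√n = 8/√10 = 2.5298
z = (x̄−μ₀)/SE = (40.4−38)/2.5298 = 0.9487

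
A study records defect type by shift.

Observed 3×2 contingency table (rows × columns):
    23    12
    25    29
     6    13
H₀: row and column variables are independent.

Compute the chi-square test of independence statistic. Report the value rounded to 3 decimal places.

test statistic = 6.332

Row totals [35, 54, 19], col totals [54, 54], n=108
χ² = (23−17.50)²/17.50 + (12−17.50)²/17.50 + (25−27.00)²/27.00 + (29−27.00)²/27.00 + (6−9.50)²/9.50 + (13−9.50)²/9.50 = 6.3324
df = 2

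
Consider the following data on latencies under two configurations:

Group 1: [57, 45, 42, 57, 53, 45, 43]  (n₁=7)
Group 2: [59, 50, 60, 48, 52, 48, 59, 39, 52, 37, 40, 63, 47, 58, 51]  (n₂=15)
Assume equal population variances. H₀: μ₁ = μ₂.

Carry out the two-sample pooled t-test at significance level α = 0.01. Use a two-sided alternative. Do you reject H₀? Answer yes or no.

reject H₀: no

x̄₁=48.857, s₁=6.594, n₁=7
x̄₂=50.867, s₂=8.017, n₂=15
s_p² = [6·6.594² + 14·8.017²]/20 = 58.0295
SE = √(s_p²·(1/7+1/15)) = 3.4869
t = (48.857−50.867)/3.4869 = -0.5763
df = 20
p-value (two-sided) = 0.57084
At α=0.01: p ≥ α → fail to reject H₀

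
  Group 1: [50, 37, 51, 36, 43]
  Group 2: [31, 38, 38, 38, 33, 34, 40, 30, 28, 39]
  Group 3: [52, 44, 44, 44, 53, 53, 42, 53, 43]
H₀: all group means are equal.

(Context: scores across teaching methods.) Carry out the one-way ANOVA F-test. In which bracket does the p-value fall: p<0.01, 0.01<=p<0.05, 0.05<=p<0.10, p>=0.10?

p-value bracket: p<0.01

Group means [43.40, 34.90, 47.56], grand mean 41.417
SSB = Σnᵢ(x̄ᵢ−x̄)² = 783.511; SSW = ΣΣ(x−x̄ᵢ)² = 558.322
MSB = 783.511/2 = 391.7556; MSW = 558.322/21 = 26.5868
F = MSB/MSW = 14.7350
df = (2, 21)
p-value (upper-tail) = 0.00010
→ bracket: p<0.01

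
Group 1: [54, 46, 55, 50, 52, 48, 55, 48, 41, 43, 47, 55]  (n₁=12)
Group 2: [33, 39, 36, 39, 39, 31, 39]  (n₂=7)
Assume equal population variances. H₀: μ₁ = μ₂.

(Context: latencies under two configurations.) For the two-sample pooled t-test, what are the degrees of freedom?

degrees of freedom = 17

df = n₁ + n₂ − 2 = 12 + 7 − 2 = 17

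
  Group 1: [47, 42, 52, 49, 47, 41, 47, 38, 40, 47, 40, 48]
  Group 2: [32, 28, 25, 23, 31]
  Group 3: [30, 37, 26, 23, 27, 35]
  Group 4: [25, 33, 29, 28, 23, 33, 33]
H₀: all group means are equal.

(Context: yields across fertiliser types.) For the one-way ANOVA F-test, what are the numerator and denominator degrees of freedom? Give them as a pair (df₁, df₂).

k = 4 groups, N = 30 total
df = (k−1, N−k) = (4−1, 30−4) = (3, 26)

degrees of freedom = [3, 26]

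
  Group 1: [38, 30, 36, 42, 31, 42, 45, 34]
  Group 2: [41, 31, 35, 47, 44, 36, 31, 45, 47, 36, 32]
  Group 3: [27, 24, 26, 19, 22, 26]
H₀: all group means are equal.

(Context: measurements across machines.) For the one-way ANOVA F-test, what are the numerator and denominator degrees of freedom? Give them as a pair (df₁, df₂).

k = 3 groups, N = 25 total
df = (k−1, N−k) = (3−1, 25−3) = (2, 22)

degrees of freedom = [2, 22]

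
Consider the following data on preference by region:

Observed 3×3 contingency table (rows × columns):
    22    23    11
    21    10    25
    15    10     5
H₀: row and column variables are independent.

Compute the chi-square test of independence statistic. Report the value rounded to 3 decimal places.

test statistic = 13.926

Row totals [56, 56, 30], col totals [58, 43, 41], n=142
χ² = (22−22.87)²/22.87 + (23−16.96)²/16.96 + (11−16.17)²/16.17 + (21−22.87)²/22.87 + (10−16.96)²/16.96 + (25−16.17)²/16.17 + (15−12.25)²/12.25 + (10−9.08)²/9.08 + (5−8.66)²/8.66 = 13.9261
df = 4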